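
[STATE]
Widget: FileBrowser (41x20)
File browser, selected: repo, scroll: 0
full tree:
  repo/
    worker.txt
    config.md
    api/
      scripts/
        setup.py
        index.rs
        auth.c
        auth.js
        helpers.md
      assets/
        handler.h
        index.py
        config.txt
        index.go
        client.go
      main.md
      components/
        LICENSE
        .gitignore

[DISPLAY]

> [-] repo/                              
    worker.txt                           
    config.md                            
    [+] api/                             
                                         
                                         
                                         
                                         
                                         
                                         
                                         
                                         
                                         
                                         
                                         
                                         
                                         
                                         
                                         
                                         


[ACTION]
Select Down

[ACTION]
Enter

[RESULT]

  [-] repo/                              
  > worker.txt                           
    config.md                            
    [+] api/                             
                                         
                                         
                                         
                                         
                                         
                                         
                                         
                                         
                                         
                                         
                                         
                                         
                                         
                                         
                                         
                                         


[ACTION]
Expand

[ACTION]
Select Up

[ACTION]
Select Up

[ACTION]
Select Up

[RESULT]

> [-] repo/                              
    worker.txt                           
    config.md                            
    [+] api/                             
                                         
                                         
                                         
                                         
                                         
                                         
                                         
                                         
                                         
                                         
                                         
                                         
                                         
                                         
                                         
                                         


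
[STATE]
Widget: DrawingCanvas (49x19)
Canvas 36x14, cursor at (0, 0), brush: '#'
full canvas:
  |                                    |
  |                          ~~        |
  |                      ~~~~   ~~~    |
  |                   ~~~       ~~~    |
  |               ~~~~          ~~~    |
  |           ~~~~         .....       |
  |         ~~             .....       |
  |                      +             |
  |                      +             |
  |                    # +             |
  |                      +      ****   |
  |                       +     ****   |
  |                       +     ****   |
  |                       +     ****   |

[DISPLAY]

+                                                
                          ~~                     
                      ~~~~   ~~~                 
                   ~~~       ~~~                 
               ~~~~          ~~~                 
           ~~~~         .....                    
         ~~             .....                    
                      +                          
                      +                          
                    # +                          
                      +      ****                
                       +     ****                
                       +     ****                
                       +     ****                
                                                 
                                                 
                                                 
                                                 
                                                 


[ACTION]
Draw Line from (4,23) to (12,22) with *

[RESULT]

+                                                
                          ~~                     
                      ~~~~   ~~~                 
                   ~~~       ~~~                 
               ~~~~    *     ~~~                 
           ~~~~        *.....                    
         ~~            *.....                    
                      +*                         
                      +*                         
                    # *                          
                      *      ****                
                      *+     ****                
                      *+     ****                
                       +     ****                
                                                 
                                                 
                                                 
                                                 
                                                 


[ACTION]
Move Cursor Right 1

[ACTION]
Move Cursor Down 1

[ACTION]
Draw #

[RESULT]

                                                 
 #                        ~~                     
                      ~~~~   ~~~                 
                   ~~~       ~~~                 
               ~~~~    *     ~~~                 
           ~~~~        *.....                    
         ~~            *.....                    
                      +*                         
                      +*                         
                    # *                          
                      *      ****                
                      *+     ****                
                      *+     ****                
                       +     ****                
                                                 
                                                 
                                                 
                                                 
                                                 


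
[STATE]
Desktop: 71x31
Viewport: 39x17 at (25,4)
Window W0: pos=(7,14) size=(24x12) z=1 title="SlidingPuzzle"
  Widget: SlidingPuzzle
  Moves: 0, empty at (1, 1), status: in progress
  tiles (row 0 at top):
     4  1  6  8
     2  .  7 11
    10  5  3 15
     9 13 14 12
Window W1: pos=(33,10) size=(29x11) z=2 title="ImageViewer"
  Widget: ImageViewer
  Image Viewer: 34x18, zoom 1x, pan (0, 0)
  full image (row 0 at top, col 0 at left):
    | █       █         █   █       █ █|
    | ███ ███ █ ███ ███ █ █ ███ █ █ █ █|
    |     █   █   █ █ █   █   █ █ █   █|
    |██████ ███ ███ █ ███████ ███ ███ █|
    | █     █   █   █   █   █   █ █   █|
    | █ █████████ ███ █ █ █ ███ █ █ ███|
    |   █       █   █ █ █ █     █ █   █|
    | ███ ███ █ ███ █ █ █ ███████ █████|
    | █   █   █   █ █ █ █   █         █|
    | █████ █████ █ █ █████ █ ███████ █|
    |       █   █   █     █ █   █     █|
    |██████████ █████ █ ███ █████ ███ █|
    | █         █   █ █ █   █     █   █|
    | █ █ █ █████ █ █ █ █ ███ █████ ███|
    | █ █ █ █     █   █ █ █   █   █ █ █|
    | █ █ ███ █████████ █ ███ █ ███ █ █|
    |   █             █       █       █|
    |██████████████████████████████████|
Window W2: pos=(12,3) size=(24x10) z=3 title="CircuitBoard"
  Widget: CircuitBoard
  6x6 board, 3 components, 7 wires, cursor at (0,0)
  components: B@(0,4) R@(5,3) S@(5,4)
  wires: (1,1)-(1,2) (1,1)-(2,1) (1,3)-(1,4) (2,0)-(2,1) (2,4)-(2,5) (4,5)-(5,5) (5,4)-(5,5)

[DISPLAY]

d         ┃                            
──────────┨                            
 5        ┃                            
        B ┃                            
          ┃                            
·   · ─ · ┃                            
          ┃━━━━━━━━━━━━━━━━━━━━━━━━━┓  
        · ┃mageViewer               ┃  
━━━━━━━━━━┛─────────────────────────┨  
        ┃ █       █         █   █   ┃  
━━━━━┓  ┃ ███ ███ █ ███ ███ █ █ ███ ┃  
     ┃  ┃     █   █   █ █ █   █   █ ┃  
─────┨  ┃██████ ███ ███ █ ███████ ██┃  
───┐ ┃  ┃ █     █   █   █   █   █   ┃  
 8 │ ┃  ┃ █ █████████ ███ █ █ █ ███ ┃  
───┤ ┃  ┃   █       █   █ █ █ █     ┃  
11 │ ┃  ┗━━━━━━━━━━━━━━━━━━━━━━━━━━━┛  


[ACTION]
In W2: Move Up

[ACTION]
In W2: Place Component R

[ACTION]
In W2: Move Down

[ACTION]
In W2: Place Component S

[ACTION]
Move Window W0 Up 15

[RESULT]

d         ┃                            
──────────┨                            
 5        ┃                            
        B ┃                            
          ┃                            
·   · ─ · ┃                            
          ┃━━━━━━━━━━━━━━━━━━━━━━━━━┓  
        · ┃mageViewer               ┃  
━━━━━━━━━━┛─────────────────────────┨  
        ┃ █       █         █   █   ┃  
        ┃ ███ ███ █ ███ ███ █ █ ███ ┃  
        ┃     █   █   █ █ █   █   █ ┃  
        ┃██████ ███ ███ █ ███████ ██┃  
        ┃ █     █   █   █   █   █   ┃  
        ┃ █ █████████ ███ █ █ █ ███ ┃  
        ┃   █       █   █ █ █ █     ┃  
        ┗━━━━━━━━━━━━━━━━━━━━━━━━━━━┛  


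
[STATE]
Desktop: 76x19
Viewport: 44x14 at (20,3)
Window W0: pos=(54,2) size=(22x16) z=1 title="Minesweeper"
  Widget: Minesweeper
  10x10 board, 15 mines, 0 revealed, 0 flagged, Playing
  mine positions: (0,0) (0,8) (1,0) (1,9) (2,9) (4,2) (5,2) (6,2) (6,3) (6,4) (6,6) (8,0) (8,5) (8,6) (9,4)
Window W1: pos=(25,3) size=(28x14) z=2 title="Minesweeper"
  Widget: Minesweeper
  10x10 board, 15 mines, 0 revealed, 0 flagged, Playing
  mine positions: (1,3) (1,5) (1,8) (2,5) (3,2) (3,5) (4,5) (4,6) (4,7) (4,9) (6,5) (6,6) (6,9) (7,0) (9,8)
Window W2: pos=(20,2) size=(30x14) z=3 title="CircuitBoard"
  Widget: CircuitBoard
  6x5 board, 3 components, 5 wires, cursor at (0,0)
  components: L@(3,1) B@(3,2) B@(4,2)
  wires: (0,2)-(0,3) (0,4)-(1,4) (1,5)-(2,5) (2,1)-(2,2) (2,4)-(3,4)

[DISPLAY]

┃ CircuitBoard               ┃━━┓ ┃ Mineswee
┠────────────────────────────┨  ┃ ┠─────────
┃   0 1 2 3 4 5              ┃──┨ ┃■■■■■■■■■
┃0  [.]      · ─ ·   ·       ┃  ┃ ┃■■■■■■■■■
┃                    │       ┃  ┃ ┃■■■■■■■■■
┃1                   ·   ·   ┃  ┃ ┃■■■■■■■■■
┃                        │   ┃  ┃ ┃■■■■■■■■■
┃2       · ─ ·       ·   ·   ┃  ┃ ┃■■■■■■■■■
┃                    │       ┃  ┃ ┃■■■■■■■■■
┃3       L   B       ·       ┃  ┃ ┃■■■■■■■■■
┃                            ┃  ┃ ┃■■■■■■■■■
┃4           B               ┃  ┃ ┃■■■■■■■■■
┗━━━━━━━━━━━━━━━━━━━━━━━━━━━━┛  ┃ ┃         
     ┗━━━━━━━━━━━━━━━━━━━━━━━━━━┛ ┃         


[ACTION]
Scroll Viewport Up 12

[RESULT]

                                            
                                            
┏━━━━━━━━━━━━━━━━━━━━━━━━━━━━┓    ┏━━━━━━━━━
┃ CircuitBoard               ┃━━┓ ┃ Mineswee
┠────────────────────────────┨  ┃ ┠─────────
┃   0 1 2 3 4 5              ┃──┨ ┃■■■■■■■■■
┃0  [.]      · ─ ·   ·       ┃  ┃ ┃■■■■■■■■■
┃                    │       ┃  ┃ ┃■■■■■■■■■
┃1                   ·   ·   ┃  ┃ ┃■■■■■■■■■
┃                        │   ┃  ┃ ┃■■■■■■■■■
┃2       · ─ ·       ·   ·   ┃  ┃ ┃■■■■■■■■■
┃                    │       ┃  ┃ ┃■■■■■■■■■
┃3       L   B       ·       ┃  ┃ ┃■■■■■■■■■
┃                            ┃  ┃ ┃■■■■■■■■■


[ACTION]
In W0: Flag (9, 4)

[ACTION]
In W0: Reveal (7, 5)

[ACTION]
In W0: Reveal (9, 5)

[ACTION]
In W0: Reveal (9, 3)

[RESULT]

                                            
                                            
┏━━━━━━━━━━━━━━━━━━━━━━━━━━━━┓    ┏━━━━━━━━━
┃ CircuitBoard               ┃━━┓ ┃ Mineswee
┠────────────────────────────┨  ┃ ┠─────────
┃   0 1 2 3 4 5              ┃──┨ ┃■■■■■■■■■
┃0  [.]      · ─ ·   ·       ┃  ┃ ┃■■■■■■■■■
┃                    │       ┃  ┃ ┃■■■■■■■■■
┃1                   ·   ·   ┃  ┃ ┃■■■■■■■■■
┃                        │   ┃  ┃ ┃■■■■■■■■■
┃2       · ─ ·       ·   ·   ┃  ┃ ┃■■■■■■■■■
┃                    │       ┃  ┃ ┃■■■■■■■■■
┃3       L   B       ·       ┃  ┃ ┃■■■■■4■■■
┃                            ┃  ┃ ┃■■■■■■■■■


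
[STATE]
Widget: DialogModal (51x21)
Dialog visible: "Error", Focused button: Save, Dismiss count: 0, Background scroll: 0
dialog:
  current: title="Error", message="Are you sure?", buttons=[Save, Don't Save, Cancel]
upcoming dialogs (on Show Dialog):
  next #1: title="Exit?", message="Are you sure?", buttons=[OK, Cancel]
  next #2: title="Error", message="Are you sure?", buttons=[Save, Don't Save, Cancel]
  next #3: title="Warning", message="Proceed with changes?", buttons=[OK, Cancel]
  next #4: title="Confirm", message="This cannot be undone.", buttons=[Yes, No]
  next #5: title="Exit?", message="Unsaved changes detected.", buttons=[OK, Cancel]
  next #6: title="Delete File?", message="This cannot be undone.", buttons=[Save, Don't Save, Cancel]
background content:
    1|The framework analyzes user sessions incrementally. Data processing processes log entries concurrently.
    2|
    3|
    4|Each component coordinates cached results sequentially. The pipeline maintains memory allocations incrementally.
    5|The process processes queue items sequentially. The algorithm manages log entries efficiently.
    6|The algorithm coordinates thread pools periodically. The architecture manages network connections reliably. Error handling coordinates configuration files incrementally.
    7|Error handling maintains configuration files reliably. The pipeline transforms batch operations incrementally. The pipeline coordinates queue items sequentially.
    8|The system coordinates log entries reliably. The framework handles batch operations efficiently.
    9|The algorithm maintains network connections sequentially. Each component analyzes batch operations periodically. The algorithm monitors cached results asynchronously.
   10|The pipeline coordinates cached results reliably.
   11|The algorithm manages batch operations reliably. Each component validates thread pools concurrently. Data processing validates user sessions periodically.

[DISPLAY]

The framework analyzes user sessions incrementally.
                                                   
                                                   
Each component coordinates cached results sequentia
The process processes queue items sequentially. The
The algorithm coordinates thread pools periodically
Error handling maintains configuration files reliab
The system coordinates log entries reliably. The fr
The algor┌──────────────────────────────┐ns sequent
The pipel│            Error             │eliably.  
The algor│        Are you sure?         │liably. Ea
         │ [Save]  Don't Save   Cancel  │          
         └──────────────────────────────┘          
                                                   
                                                   
                                                   
                                                   
                                                   
                                                   
                                                   
                                                   


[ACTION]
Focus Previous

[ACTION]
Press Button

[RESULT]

The framework analyzes user sessions incrementally.
                                                   
                                                   
Each component coordinates cached results sequentia
The process processes queue items sequentially. The
The algorithm coordinates thread pools periodically
Error handling maintains configuration files reliab
The system coordinates log entries reliably. The fr
The algorithm maintains network connections sequent
The pipeline coordinates cached results reliably.  
The algorithm manages batch operations reliably. Ea
                                                   
                                                   
                                                   
                                                   
                                                   
                                                   
                                                   
                                                   
                                                   
                                                   


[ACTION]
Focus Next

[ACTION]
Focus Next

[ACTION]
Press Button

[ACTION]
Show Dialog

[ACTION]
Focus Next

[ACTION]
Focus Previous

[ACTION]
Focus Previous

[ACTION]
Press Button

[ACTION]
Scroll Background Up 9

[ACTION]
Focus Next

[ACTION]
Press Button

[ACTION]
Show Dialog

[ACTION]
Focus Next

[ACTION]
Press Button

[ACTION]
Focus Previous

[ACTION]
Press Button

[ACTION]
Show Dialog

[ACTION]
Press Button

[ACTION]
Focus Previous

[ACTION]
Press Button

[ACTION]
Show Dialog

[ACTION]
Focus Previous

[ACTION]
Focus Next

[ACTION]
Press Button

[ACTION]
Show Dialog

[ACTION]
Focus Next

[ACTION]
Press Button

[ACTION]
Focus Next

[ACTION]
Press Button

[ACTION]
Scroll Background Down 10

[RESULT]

The algorithm manages batch operations reliably. Ea
                                                   
                                                   
                                                   
                                                   
                                                   
                                                   
                                                   
                                                   
                                                   
                                                   
                                                   
                                                   
                                                   
                                                   
                                                   
                                                   
                                                   
                                                   
                                                   
                                                   


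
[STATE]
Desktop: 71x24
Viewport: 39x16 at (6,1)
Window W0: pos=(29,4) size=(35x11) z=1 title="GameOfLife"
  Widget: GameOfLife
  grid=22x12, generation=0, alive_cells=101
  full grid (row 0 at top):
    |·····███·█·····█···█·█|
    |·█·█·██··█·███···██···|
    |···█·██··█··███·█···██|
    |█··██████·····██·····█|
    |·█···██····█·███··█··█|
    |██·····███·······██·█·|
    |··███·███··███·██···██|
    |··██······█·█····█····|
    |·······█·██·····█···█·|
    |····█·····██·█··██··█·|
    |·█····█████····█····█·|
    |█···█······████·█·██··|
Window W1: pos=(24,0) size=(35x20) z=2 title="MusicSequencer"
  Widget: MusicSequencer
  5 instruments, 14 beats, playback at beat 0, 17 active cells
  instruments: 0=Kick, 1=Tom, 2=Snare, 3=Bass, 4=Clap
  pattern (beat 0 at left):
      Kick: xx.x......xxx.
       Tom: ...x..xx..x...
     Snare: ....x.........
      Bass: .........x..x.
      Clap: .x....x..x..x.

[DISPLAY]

                  ┃ MusicSequencer     
                  ┠────────────────────
                  ┃      ▼1234567890123
                  ┃  Kick██·█······███·
                  ┃   Tom···█··██··█···
                  ┃ Snare····█·········
                  ┃  Bass·········█··█·
                  ┃  Clap·█····█··█··█·
                  ┃                    
                  ┃                    
                  ┃                    
                  ┃                    
                  ┃                    
                  ┃                    
                  ┃                    
                  ┃                    


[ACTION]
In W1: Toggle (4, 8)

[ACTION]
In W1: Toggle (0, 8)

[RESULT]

                  ┃ MusicSequencer     
                  ┠────────────────────
                  ┃      ▼1234567890123
                  ┃  Kick██·█····█·███·
                  ┃   Tom···█··██··█···
                  ┃ Snare····█·········
                  ┃  Bass·········█··█·
                  ┃  Clap·█····█·██··█·
                  ┃                    
                  ┃                    
                  ┃                    
                  ┃                    
                  ┃                    
                  ┃                    
                  ┃                    
                  ┃                    


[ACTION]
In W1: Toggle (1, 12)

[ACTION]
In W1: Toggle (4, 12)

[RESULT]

                  ┃ MusicSequencer     
                  ┠────────────────────
                  ┃      ▼1234567890123
                  ┃  Kick██·█····█·███·
                  ┃   Tom···█··██··█·█·
                  ┃ Snare····█·········
                  ┃  Bass·········█··█·
                  ┃  Clap·█····█·██····
                  ┃                    
                  ┃                    
                  ┃                    
                  ┃                    
                  ┃                    
                  ┃                    
                  ┃                    
                  ┃                    


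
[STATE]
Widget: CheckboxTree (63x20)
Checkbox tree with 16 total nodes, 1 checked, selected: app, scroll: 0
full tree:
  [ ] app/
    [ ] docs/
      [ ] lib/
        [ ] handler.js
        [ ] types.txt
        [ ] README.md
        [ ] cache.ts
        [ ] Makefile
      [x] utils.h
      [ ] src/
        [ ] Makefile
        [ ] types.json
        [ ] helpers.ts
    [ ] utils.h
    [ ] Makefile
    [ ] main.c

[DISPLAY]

>[-] app/                                                      
   [-] docs/                                                   
     [ ] lib/                                                  
       [ ] handler.js                                          
       [ ] types.txt                                           
       [ ] README.md                                           
       [ ] cache.ts                                            
       [ ] Makefile                                            
     [x] utils.h                                               
     [ ] src/                                                  
       [ ] Makefile                                            
       [ ] types.json                                          
       [ ] helpers.ts                                          
   [ ] utils.h                                                 
   [ ] Makefile                                                
   [ ] main.c                                                  
                                                               
                                                               
                                                               
                                                               


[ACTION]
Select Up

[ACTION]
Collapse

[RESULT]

>[-] app/                                                      
                                                               
                                                               
                                                               
                                                               
                                                               
                                                               
                                                               
                                                               
                                                               
                                                               
                                                               
                                                               
                                                               
                                                               
                                                               
                                                               
                                                               
                                                               
                                                               


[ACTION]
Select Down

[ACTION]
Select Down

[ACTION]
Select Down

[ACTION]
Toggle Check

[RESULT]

>[x] app/                                                      
                                                               
                                                               
                                                               
                                                               
                                                               
                                                               
                                                               
                                                               
                                                               
                                                               
                                                               
                                                               
                                                               
                                                               
                                                               
                                                               
                                                               
                                                               
                                                               


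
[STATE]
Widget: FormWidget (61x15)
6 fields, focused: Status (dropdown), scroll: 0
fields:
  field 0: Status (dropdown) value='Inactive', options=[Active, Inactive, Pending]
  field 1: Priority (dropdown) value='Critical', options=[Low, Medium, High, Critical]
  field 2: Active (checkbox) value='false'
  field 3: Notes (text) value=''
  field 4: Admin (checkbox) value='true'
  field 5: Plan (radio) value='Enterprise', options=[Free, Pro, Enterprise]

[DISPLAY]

> Status:     [Inactive                                    ▼]
  Priority:   [Critical                                    ▼]
  Active:     [ ]                                            
  Notes:      [                                             ]
  Admin:      [x]                                            
  Plan:       ( ) Free  ( ) Pro  (●) Enterprise              
                                                             
                                                             
                                                             
                                                             
                                                             
                                                             
                                                             
                                                             
                                                             


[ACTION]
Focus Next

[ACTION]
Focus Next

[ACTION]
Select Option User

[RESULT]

  Status:     [Inactive                                    ▼]
  Priority:   [Critical                                    ▼]
> Active:     [ ]                                            
  Notes:      [                                             ]
  Admin:      [x]                                            
  Plan:       ( ) Free  ( ) Pro  (●) Enterprise              
                                                             
                                                             
                                                             
                                                             
                                                             
                                                             
                                                             
                                                             
                                                             


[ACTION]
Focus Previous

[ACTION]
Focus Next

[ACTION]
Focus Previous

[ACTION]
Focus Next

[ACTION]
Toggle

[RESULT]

  Status:     [Inactive                                    ▼]
  Priority:   [Critical                                    ▼]
> Active:     [x]                                            
  Notes:      [                                             ]
  Admin:      [x]                                            
  Plan:       ( ) Free  ( ) Pro  (●) Enterprise              
                                                             
                                                             
                                                             
                                                             
                                                             
                                                             
                                                             
                                                             
                                                             


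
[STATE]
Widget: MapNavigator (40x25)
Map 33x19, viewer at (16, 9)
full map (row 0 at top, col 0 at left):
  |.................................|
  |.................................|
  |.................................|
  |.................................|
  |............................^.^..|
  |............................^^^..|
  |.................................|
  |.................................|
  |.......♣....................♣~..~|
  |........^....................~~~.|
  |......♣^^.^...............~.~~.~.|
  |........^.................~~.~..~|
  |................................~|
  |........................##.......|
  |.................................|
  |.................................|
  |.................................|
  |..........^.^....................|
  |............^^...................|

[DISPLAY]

                                        
                                        
                                        
    .................................   
    .................................   
    .................................   
    .................................   
    ............................^.^..   
    ............................^^^..   
    .................................   
    .................................   
    .......♣....................♣~..~   
    ........^.......@............~~~.   
    ......♣^^.^...............~.~~.~.   
    ........^.................~~.~..~   
    ................................~   
    ........................##.......   
    .................................   
    .................................   
    .................................   
    ..........^.^....................   
    ............^^...................   
                                        
                                        
                                        


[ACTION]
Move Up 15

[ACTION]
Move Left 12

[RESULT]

                                        
                                        
                                        
                                        
                                        
                                        
                                        
                                        
                                        
                                        
                                        
                                        
                ....@...................
                ........................
                ........................
                ........................
                ........................
                ........................
                ........................
                ........................
                .......♣................
                ........^...............
                ......♣^^.^.............
                ........^...............
                ........................


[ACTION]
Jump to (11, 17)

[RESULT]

         ............................^^^
         ...............................
         ...............................
         .......♣....................♣~.
         ........^....................~~
         ......♣^^.^...............~.~~.
         ........^.................~~.~.
         ...............................
         ........................##.....
         ...............................
         ...............................
         ...............................
         ..........^@^..................
         ............^^.................
                                        
                                        
                                        
                                        
                                        
                                        
                                        
                                        
                                        
                                        
                                        


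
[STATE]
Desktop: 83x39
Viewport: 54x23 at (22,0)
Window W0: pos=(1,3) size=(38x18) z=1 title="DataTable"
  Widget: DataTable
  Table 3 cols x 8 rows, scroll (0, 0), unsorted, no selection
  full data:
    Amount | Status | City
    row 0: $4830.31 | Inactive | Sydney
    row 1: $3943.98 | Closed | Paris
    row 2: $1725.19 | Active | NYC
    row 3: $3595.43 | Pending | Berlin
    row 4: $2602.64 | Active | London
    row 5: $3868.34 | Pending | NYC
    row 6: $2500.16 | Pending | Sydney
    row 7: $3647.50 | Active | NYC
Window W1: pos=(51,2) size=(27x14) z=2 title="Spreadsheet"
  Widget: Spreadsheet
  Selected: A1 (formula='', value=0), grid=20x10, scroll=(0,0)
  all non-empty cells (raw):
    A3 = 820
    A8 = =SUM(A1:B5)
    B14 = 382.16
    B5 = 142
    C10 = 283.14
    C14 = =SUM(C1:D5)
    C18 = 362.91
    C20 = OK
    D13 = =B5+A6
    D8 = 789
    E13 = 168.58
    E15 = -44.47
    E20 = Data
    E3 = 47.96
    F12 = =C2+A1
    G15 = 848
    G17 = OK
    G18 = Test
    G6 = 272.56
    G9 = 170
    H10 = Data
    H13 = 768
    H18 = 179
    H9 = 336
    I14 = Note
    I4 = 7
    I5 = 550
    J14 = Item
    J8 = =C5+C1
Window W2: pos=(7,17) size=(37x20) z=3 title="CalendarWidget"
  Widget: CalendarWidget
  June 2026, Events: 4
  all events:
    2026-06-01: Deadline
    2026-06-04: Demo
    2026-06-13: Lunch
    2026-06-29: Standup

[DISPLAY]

                                                      
                                                      
                             ┏━━━━━━━━━━━━━━━━━━━━━━━━
━━━━━━━━━━━━━━━━┓            ┃ Spreadsheet            
                ┃            ┠────────────────────────
────────────────┨            ┃A1:                     
ty              ┃            ┃       A       B       C
────            ┃            ┃------------------------
dney            ┃            ┃  1      [0]       0    
ris             ┃            ┃  2        0       0    
C               ┃            ┃  3      820       0    
rlin            ┃            ┃  4        0       0    
ndon            ┃            ┃  5        0     142    
C               ┃            ┃  6        0       0    
dney            ┃            ┃  7        0       0    
C               ┃            ┗━━━━━━━━━━━━━━━━━━━━━━━━
                ┃                                     
━━━━━━━━━━━━━━━━━━━━━┓                                
t                    ┃                                
─────────────────────┨                                
une 2026             ┃                                
 Sa Su               ┃                                
 5  6  7             ┃                                


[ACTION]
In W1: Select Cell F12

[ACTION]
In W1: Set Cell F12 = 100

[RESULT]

                                                      
                                                      
                             ┏━━━━━━━━━━━━━━━━━━━━━━━━
━━━━━━━━━━━━━━━━┓            ┃ Spreadsheet            
                ┃            ┠────────────────────────
────────────────┨            ┃F12: 100                
ty              ┃            ┃       A       B       C
────            ┃            ┃------------------------
dney            ┃            ┃  1        0       0    
ris             ┃            ┃  2        0       0    
C               ┃            ┃  3      820       0    
rlin            ┃            ┃  4        0       0    
ndon            ┃            ┃  5        0     142    
C               ┃            ┃  6        0       0    
dney            ┃            ┃  7        0       0    
C               ┃            ┗━━━━━━━━━━━━━━━━━━━━━━━━
                ┃                                     
━━━━━━━━━━━━━━━━━━━━━┓                                
t                    ┃                                
─────────────────────┨                                
une 2026             ┃                                
 Sa Su               ┃                                
 5  6  7             ┃                                
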